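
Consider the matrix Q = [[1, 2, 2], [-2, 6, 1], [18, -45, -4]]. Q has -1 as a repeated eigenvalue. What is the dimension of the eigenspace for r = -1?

1

Q + 1I = [[2, 2, 2], [-2, 7, 1], [18, -45, -3]].
This matrix has rank 2, so its null space has dimension 3 − 2 = 1.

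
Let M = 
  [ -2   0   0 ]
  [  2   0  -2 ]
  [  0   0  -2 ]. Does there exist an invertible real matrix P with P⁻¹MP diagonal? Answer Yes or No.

Characteristic polynomial: p(λ) = λ^3 + 4λ^2 + 4λ = λ(λ + 2)^2.
λ = -2 has algebraic multiplicity 2; rank(M + 2I) = 1, so geometric multiplicity = 2.
Every eigenvalue has geometric = algebraic multiplicity, so M is diagonalizable.

Yes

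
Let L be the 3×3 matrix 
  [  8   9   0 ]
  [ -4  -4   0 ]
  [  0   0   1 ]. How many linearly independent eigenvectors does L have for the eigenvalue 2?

1

L − 2I = [[6, 9, 0], [-4, -6, 0], [0, 0, -1]].
This matrix has rank 2, so its null space has dimension 3 − 2 = 1.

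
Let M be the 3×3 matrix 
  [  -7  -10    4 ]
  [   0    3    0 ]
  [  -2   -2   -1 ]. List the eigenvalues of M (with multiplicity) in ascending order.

Characteristic polynomial: p(μ) = μ^3 + 5μ^2 - 9μ - 45 = (μ - 3)(μ + 3)(μ + 5).
Roots (with multiplicity): -5, -3, 3.

-5, -3, 3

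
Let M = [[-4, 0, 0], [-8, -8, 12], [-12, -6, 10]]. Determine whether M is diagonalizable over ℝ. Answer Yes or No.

Characteristic polynomial: p(r) = r^3 + 2r^2 - 16r - 32 = (r - 4)(r + 2)(r + 4).
All 3 eigenvalues are distinct, so M is diagonalizable.

Yes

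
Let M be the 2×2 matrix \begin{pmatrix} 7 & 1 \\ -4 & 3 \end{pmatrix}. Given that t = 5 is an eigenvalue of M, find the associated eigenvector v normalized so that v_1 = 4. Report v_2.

-8

M − 5I = [[2, 1], [-4, -2]].
Solving (M − 5I)v = 0 gives the eigenspace spanned by (4, -8).
With v_1 = 4, v = (4, -8), so v_2 = -8.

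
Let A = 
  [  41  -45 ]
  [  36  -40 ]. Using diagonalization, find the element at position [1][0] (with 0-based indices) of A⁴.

1476

Characteristic polynomial: t^2 - t - 20 = (t - 5)(t + 4), so the eigenvalues are -4, 5.
t=5: eigenvector (5, 4).
t=-4: eigenvector (1, 1).
P = [[5, 1], [4, 1]], D = diag(5, -4), P⁻¹ = [[1, -1], [-4, 5]].
A⁴ = P·diag(625, 256)·P⁻¹ = [[2101, -1845], [1476, -1220]].
The requested entry is 1476.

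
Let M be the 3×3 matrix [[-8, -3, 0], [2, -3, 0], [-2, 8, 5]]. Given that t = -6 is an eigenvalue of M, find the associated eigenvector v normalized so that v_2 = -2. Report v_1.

3

M + 6I = [[-2, -3, 0], [2, 3, 0], [-2, 8, 11]].
Solving (M + 6I)v = 0 gives the eigenspace spanned by (3, -2, 2).
With v_2 = -2, v = (3, -2, 2), so v_1 = 3.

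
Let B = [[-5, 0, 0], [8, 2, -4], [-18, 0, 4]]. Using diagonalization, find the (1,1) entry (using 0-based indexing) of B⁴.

Characteristic polynomial: λ^3 - λ^2 - 22λ + 40 = (λ - 4)(λ - 2)(λ + 5), so the eigenvalues are -5, 2, 4.
λ=-5: eigenvector (1, 0, 2).
λ=4: eigenvector (0, -2, 1).
λ=2: eigenvector (0, 1, 0).
P = [[1, 0, 0], [0, -2, 1], [2, 1, 0]], D = diag(-5, 4, 2), P⁻¹ = [[1, 0, 0], [-2, 0, 1], [-4, 1, 2]].
B⁴ = P·diag(625, 256, 16)·P⁻¹ = [[625, 0, 0], [960, 16, -480], [738, 0, 256]].
The requested entry is 16.

16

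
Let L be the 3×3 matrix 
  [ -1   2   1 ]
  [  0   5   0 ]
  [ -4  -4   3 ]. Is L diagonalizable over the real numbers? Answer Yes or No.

Characteristic polynomial: p(λ) = λ^3 - 7λ^2 + 11λ - 5 = (λ - 5)(λ - 1)^2.
λ = 1 has algebraic multiplicity 2; rank(L − 1I) = 2, so geometric multiplicity = 1.
Geometric multiplicity < algebraic multiplicity, so L is not diagonalizable.

No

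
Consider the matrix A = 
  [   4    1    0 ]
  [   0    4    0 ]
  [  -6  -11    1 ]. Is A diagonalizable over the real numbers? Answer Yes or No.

Characteristic polynomial: p(μ) = μ^3 - 9μ^2 + 24μ - 16 = (μ - 4)^2(μ - 1).
μ = 4 has algebraic multiplicity 2; rank(A − 4I) = 2, so geometric multiplicity = 1.
Geometric multiplicity < algebraic multiplicity, so A is not diagonalizable.

No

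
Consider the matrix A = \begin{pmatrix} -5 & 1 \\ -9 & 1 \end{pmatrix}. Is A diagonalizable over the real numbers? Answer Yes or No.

No

Characteristic polynomial: p(r) = r^2 + 4r + 4 = (r + 2)^2.
r = -2 has algebraic multiplicity 2; rank(A + 2I) = 1, so geometric multiplicity = 1.
Geometric multiplicity < algebraic multiplicity, so A is not diagonalizable.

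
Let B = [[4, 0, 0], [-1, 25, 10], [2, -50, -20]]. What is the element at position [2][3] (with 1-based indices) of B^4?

1250

Characteristic polynomial: μ^3 - 9μ^2 + 20μ = μ(μ - 5)(μ - 4), so the eigenvalues are 0, 4, 5.
μ=4: eigenvector (1, 1, -2).
μ=5: eigenvector (0, 1, -2).
μ=0: eigenvector (0, -2, 5).
P = [[1, 0, 0], [1, 1, -2], [-2, -2, 5]], D = diag(4, 5, 0), P⁻¹ = [[1, 0, 0], [-1, 5, 2], [0, 2, 1]].
B⁴ = P·diag(256, 625, 0)·P⁻¹ = [[256, 0, 0], [-369, 3125, 1250], [738, -6250, -2500]].
The requested entry is 1250.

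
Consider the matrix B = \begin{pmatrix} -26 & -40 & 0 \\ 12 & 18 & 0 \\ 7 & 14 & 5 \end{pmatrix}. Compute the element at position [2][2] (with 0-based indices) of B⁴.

625

Characteristic polynomial: μ^3 + 3μ^2 - 28μ - 60 = (μ - 5)(μ + 2)(μ + 6), so the eigenvalues are -6, -2, 5.
μ=-6: eigenvector (-2, 1, 0).
μ=-2: eigenvector (-5, 3, -1).
μ=5: eigenvector (0, 0, 1).
P = [[-2, -5, 0], [1, 3, 0], [0, -1, 1]], D = diag(-6, -2, 5), P⁻¹ = [[-3, -5, 0], [1, 2, 0], [1, 2, 1]].
B⁴ = P·diag(1296, 16, 625)·P⁻¹ = [[7696, 12800, 0], [-3840, -6384, 0], [609, 1218, 625]].
The requested entry is 625.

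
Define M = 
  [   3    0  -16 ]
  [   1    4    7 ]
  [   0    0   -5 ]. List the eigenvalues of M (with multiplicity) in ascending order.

Characteristic polynomial: p(s) = s^3 - 2s^2 - 23s + 60 = (s - 4)(s - 3)(s + 5).
Roots (with multiplicity): -5, 3, 4.

-5, 3, 4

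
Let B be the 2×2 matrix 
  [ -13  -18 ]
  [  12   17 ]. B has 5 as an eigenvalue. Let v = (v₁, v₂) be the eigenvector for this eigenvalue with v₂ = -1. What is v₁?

1

B − 5I = [[-18, -18], [12, 12]].
Solving (B − 5I)v = 0 gives the eigenspace spanned by (1, -1).
With v₂ = -1, v = (1, -1), so v₁ = 1.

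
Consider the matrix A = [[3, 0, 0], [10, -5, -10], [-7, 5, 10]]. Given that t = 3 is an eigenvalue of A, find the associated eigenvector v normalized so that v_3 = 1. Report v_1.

A − 3I = [[0, 0, 0], [10, -8, -10], [-7, 5, 7]].
Solving (A − 3I)v = 0 gives the eigenspace spanned by (1, 0, 1).
With v_3 = 1, v = (1, 0, 1), so v_1 = 1.

1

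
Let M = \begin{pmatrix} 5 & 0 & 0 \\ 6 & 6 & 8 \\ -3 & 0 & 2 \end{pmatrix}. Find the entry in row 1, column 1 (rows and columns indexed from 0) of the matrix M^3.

216

Characteristic polynomial: r^3 - 13r^2 + 52r - 60 = (r - 6)(r - 5)(r - 2), so the eigenvalues are 2, 5, 6.
r=5: eigenvector (1, 2, -1).
r=2: eigenvector (0, -2, 1).
r=6: eigenvector (0, 1, 0).
P = [[1, 0, 0], [2, -2, 1], [-1, 1, 0]], D = diag(5, 2, 6), P⁻¹ = [[1, 0, 0], [1, 0, 1], [0, 1, 2]].
M³ = P·diag(125, 8, 216)·P⁻¹ = [[125, 0, 0], [234, 216, 416], [-117, 0, 8]].
The requested entry is 216.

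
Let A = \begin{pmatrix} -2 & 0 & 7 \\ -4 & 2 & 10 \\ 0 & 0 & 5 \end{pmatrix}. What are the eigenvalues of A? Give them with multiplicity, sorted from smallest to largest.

Characteristic polynomial: p(r) = r^3 - 5r^2 - 4r + 20 = (r - 5)(r - 2)(r + 2).
Roots (with multiplicity): -2, 2, 5.

-2, 2, 5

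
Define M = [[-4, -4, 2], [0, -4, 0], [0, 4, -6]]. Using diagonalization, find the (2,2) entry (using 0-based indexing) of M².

Characteristic polynomial: s^3 + 14s^2 + 64s + 96 = (s + 4)^2(s + 6), so the eigenvalues are -6, -4, -4.
s=-4: eigenvector (1, 0, 0).
s=-6: eigenvector (-1, 0, 1).
s=-4: eigenvector (-1, 1, 2).
P = [[1, -1, -1], [0, 0, 1], [0, 1, 2]], D = diag(-4, -6, -4), P⁻¹ = [[1, -1, 1], [0, -2, 1], [0, 1, 0]].
M² = P·diag(16, 36, 16)·P⁻¹ = [[16, 40, -20], [0, 16, 0], [0, -40, 36]].
The requested entry is 36.

36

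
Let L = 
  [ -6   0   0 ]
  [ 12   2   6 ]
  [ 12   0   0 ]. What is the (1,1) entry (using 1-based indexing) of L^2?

Characteristic polynomial: r^3 + 4r^2 - 12r = r(r - 2)(r + 6), so the eigenvalues are -6, 0, 2.
r=2: eigenvector (0, 1, 0).
r=-6: eigenvector (1, 0, -2).
r=0: eigenvector (0, -3, 1).
P = [[0, 1, 0], [1, 0, -3], [0, -2, 1]], D = diag(2, -6, 0), P⁻¹ = [[6, 1, 3], [1, 0, 0], [2, 0, 1]].
L² = P·diag(4, 36, 0)·P⁻¹ = [[36, 0, 0], [24, 4, 12], [-72, 0, 0]].
The requested entry is 36.

36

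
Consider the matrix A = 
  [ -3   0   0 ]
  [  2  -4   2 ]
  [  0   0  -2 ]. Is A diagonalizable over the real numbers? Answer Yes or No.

Characteristic polynomial: p(λ) = λ^3 + 9λ^2 + 26λ + 24 = (λ + 2)(λ + 3)(λ + 4).
All 3 eigenvalues are distinct, so A is diagonalizable.

Yes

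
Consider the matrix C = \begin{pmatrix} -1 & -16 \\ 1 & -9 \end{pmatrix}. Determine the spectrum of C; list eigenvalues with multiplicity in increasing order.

-5, -5

Characteristic polynomial: p(μ) = μ^2 + 10μ + 25 = (μ + 5)^2.
Roots (with multiplicity): -5, -5.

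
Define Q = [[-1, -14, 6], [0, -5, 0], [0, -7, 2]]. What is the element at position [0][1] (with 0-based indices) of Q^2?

Characteristic polynomial: t^3 + 4t^2 - 7t - 10 = (t - 2)(t + 1)(t + 5), so the eigenvalues are -5, -1, 2.
t=-1: eigenvector (1, 0, 0).
t=-5: eigenvector (2, 1, 1).
t=2: eigenvector (2, 0, 1).
P = [[1, 2, 2], [0, 1, 0], [0, 1, 1]], D = diag(-1, -5, 2), P⁻¹ = [[1, 0, -2], [0, 1, 0], [0, -1, 1]].
Q² = P·diag(1, 25, 4)·P⁻¹ = [[1, 42, 6], [0, 25, 0], [0, 21, 4]].
The requested entry is 42.

42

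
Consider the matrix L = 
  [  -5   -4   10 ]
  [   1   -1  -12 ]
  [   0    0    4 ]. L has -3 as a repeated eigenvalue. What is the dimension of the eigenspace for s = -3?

1

L + 3I = [[-2, -4, 10], [1, 2, -12], [0, 0, 7]].
This matrix has rank 2, so its null space has dimension 3 − 2 = 1.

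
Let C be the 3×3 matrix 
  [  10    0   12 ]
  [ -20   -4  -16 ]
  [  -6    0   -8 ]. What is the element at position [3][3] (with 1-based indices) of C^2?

Characteristic polynomial: t^3 + 2t^2 - 16t - 32 = (t - 4)(t + 2)(t + 4), so the eigenvalues are -4, -2, 4.
t=4: eigenvector (2, -3, -1).
t=-4: eigenvector (0, 1, 0).
t=-2: eigenvector (-1, 2, 1).
P = [[2, 0, -1], [-3, 1, 2], [-1, 0, 1]], D = diag(4, -4, -2), P⁻¹ = [[1, 0, 1], [1, 1, -1], [1, 0, 2]].
C² = P·diag(16, 16, 4)·P⁻¹ = [[28, 0, 24], [-24, 16, -48], [-12, 0, -8]].
The requested entry is -8.

-8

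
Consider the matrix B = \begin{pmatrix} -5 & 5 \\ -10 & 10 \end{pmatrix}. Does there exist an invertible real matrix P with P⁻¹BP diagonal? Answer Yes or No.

Yes

Characteristic polynomial: p(t) = t^2 - 5t = t(t - 5).
All 2 eigenvalues are distinct, so B is diagonalizable.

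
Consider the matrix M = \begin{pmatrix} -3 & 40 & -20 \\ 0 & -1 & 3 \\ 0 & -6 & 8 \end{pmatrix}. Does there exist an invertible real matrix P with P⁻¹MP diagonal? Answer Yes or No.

Characteristic polynomial: p(μ) = μ^3 - 4μ^2 - 11μ + 30 = (μ - 5)(μ - 2)(μ + 3).
All 3 eigenvalues are distinct, so M is diagonalizable.

Yes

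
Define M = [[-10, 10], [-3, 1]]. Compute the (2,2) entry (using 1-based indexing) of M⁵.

Characteristic polynomial: λ^2 + 9λ + 20 = (λ + 4)(λ + 5), so the eigenvalues are -5, -4.
λ=-5: eigenvector (2, 1).
λ=-4: eigenvector (-5, -3).
P = [[2, -5], [1, -3]], D = diag(-5, -4), P⁻¹ = [[3, -5], [1, -2]].
M⁵ = P·diag(-3125, -1024)·P⁻¹ = [[-13630, 21010], [-6303, 9481]].
The requested entry is 9481.

9481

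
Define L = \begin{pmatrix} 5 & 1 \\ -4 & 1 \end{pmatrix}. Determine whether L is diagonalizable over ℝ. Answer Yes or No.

Characteristic polynomial: p(r) = r^2 - 6r + 9 = (r - 3)^2.
r = 3 has algebraic multiplicity 2; rank(L − 3I) = 1, so geometric multiplicity = 1.
Geometric multiplicity < algebraic multiplicity, so L is not diagonalizable.

No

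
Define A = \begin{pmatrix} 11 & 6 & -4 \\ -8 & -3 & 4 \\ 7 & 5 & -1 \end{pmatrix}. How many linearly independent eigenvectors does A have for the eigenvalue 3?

1

A − 3I = [[8, 6, -4], [-8, -6, 4], [7, 5, -4]].
This matrix has rank 2, so its null space has dimension 3 − 2 = 1.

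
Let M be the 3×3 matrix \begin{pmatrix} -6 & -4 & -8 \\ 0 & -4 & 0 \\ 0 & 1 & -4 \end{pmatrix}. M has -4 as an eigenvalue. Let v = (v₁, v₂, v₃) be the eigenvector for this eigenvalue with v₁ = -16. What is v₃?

4

M + 4I = [[-2, -4, -8], [0, 0, 0], [0, 1, 0]].
Solving (M + 4I)v = 0 gives the eigenspace spanned by (-16, 0, 4).
With v₁ = -16, v = (-16, 0, 4), so v₃ = 4.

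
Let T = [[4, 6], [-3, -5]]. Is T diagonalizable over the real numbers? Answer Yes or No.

Yes

Characteristic polynomial: p(λ) = λ^2 + λ - 2 = (λ - 1)(λ + 2).
All 2 eigenvalues are distinct, so T is diagonalizable.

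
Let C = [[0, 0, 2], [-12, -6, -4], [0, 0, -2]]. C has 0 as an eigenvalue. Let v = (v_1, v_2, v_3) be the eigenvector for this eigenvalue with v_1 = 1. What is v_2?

C = [[0, 0, 2], [-12, -6, -4], [0, 0, -2]].
Solving (C)v = 0 gives the eigenspace spanned by (1, -2, 0).
With v_1 = 1, v = (1, -2, 0), so v_2 = -2.

-2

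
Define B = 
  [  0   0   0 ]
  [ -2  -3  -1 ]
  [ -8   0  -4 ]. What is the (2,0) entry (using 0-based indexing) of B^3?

Characteristic polynomial: r^3 + 7r^2 + 12r = r(r + 3)(r + 4), so the eigenvalues are -4, -3, 0.
r=0: eigenvector (1, 0, -2).
r=-3: eigenvector (0, 1, 0).
r=-4: eigenvector (0, 1, 1).
P = [[1, 0, 0], [0, 1, 1], [-2, 0, 1]], D = diag(0, -3, -4), P⁻¹ = [[1, 0, 0], [-2, 1, -1], [2, 0, 1]].
B³ = P·diag(0, -27, -64)·P⁻¹ = [[0, 0, 0], [-74, -27, -37], [-128, 0, -64]].
The requested entry is -128.

-128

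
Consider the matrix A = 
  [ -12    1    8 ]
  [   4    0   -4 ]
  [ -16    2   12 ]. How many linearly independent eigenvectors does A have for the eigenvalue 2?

1

A − 2I = [[-14, 1, 8], [4, -2, -4], [-16, 2, 10]].
This matrix has rank 2, so its null space has dimension 3 − 2 = 1.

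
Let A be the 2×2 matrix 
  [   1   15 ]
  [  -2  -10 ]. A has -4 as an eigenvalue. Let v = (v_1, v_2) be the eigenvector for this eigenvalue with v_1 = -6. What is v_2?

2

A + 4I = [[5, 15], [-2, -6]].
Solving (A + 4I)v = 0 gives the eigenspace spanned by (-6, 2).
With v_1 = -6, v = (-6, 2), so v_2 = 2.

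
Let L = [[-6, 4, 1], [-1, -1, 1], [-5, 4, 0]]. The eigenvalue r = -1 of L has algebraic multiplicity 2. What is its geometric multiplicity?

1

L + 1I = [[-5, 4, 1], [-1, 0, 1], [-5, 4, 1]].
This matrix has rank 2, so its null space has dimension 3 − 2 = 1.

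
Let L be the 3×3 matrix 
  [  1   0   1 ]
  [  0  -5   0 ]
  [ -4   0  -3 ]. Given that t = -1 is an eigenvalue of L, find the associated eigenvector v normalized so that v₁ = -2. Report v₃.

4

L + 1I = [[2, 0, 1], [0, -4, 0], [-4, 0, -2]].
Solving (L + 1I)v = 0 gives the eigenspace spanned by (-2, 0, 4).
With v₁ = -2, v = (-2, 0, 4), so v₃ = 4.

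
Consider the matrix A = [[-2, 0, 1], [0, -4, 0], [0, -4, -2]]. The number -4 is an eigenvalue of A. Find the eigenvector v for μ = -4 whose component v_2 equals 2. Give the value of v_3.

4

A + 4I = [[2, 0, 1], [0, 0, 0], [0, -4, 2]].
Solving (A + 4I)v = 0 gives the eigenspace spanned by (-2, 2, 4).
With v_2 = 2, v = (-2, 2, 4), so v_3 = 4.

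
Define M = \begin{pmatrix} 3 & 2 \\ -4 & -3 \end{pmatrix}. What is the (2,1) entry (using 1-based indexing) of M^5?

-4

Characteristic polynomial: t^2 - 1 = (t - 1)(t + 1), so the eigenvalues are -1, 1.
t=-1: eigenvector (1, -2).
t=1: eigenvector (1, -1).
P = [[1, 1], [-2, -1]], D = diag(-1, 1), P⁻¹ = [[-1, -1], [2, 1]].
M⁵ = P·diag(-1, 1)·P⁻¹ = [[3, 2], [-4, -3]].
The requested entry is -4.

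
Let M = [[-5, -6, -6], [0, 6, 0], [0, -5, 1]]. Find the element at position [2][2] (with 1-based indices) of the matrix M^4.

1296

Characteristic polynomial: λ^3 - 2λ^2 - 29λ + 30 = (λ - 6)(λ - 1)(λ + 5), so the eigenvalues are -5, 1, 6.
λ=-5: eigenvector (1, 0, 0).
λ=6: eigenvector (0, 1, -1).
λ=1: eigenvector (-1, 0, 1).
P = [[1, 0, -1], [0, 1, 0], [0, -1, 1]], D = diag(-5, 6, 1), P⁻¹ = [[1, 1, 1], [0, 1, 0], [0, 1, 1]].
M⁴ = P·diag(625, 1296, 1)·P⁻¹ = [[625, 624, 624], [0, 1296, 0], [0, -1295, 1]].
The requested entry is 1296.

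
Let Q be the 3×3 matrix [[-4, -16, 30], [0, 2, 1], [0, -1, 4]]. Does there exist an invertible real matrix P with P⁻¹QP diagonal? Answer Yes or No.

No

Characteristic polynomial: p(t) = t^3 - 2t^2 - 15t + 36 = (t - 3)^2(t + 4).
t = 3 has algebraic multiplicity 2; rank(Q − 3I) = 2, so geometric multiplicity = 1.
Geometric multiplicity < algebraic multiplicity, so Q is not diagonalizable.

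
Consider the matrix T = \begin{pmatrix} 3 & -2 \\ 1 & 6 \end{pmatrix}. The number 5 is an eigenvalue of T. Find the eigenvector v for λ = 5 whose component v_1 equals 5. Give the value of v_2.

-5

T − 5I = [[-2, -2], [1, 1]].
Solving (T − 5I)v = 0 gives the eigenspace spanned by (5, -5).
With v_1 = 5, v = (5, -5), so v_2 = -5.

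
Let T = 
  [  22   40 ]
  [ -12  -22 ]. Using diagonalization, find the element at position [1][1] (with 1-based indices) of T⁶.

64

Characteristic polynomial: λ^2 - 4 = (λ - 2)(λ + 2), so the eigenvalues are -2, 2.
λ=-2: eigenvector (-5, 3).
λ=2: eigenvector (2, -1).
P = [[-5, 2], [3, -1]], D = diag(-2, 2), P⁻¹ = [[1, 2], [3, 5]].
T⁶ = P·diag(64, 64)·P⁻¹ = [[64, 0], [0, 64]].
The requested entry is 64.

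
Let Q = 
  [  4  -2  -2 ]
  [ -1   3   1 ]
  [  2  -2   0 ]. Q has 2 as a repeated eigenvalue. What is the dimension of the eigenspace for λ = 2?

Q − 2I = [[2, -2, -2], [-1, 1, 1], [2, -2, -2]].
This matrix has rank 1, so its null space has dimension 3 − 1 = 2.

2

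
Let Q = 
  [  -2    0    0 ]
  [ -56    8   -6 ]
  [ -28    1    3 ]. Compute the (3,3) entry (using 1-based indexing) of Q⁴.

Characteristic polynomial: r^3 - 9r^2 + 8r + 60 = (r - 6)(r - 5)(r + 2), so the eigenvalues are -2, 5, 6.
r=5: eigenvector (0, 2, 1).
r=6: eigenvector (0, 3, 1).
r=-2: eigenvector (1, 8, 4).
P = [[0, 0, 1], [2, 3, 8], [1, 1, 4]], D = diag(5, 6, -2), P⁻¹ = [[-4, -1, 3], [0, 1, -2], [1, 0, 0]].
Q⁴ = P·diag(625, 1296, 16)·P⁻¹ = [[16, 0, 0], [-4872, 2638, -4026], [-2436, 671, -717]].
The requested entry is -717.

-717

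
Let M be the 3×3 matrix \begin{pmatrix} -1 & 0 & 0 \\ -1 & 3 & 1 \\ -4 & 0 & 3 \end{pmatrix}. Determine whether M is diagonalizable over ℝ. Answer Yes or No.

Characteristic polynomial: p(t) = t^3 - 5t^2 + 3t + 9 = (t - 3)^2(t + 1).
t = 3 has algebraic multiplicity 2; rank(M − 3I) = 2, so geometric multiplicity = 1.
Geometric multiplicity < algebraic multiplicity, so M is not diagonalizable.

No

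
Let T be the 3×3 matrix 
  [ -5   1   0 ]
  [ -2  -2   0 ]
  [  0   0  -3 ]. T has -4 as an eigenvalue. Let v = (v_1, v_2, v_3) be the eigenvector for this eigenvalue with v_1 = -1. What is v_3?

T + 4I = [[-1, 1, 0], [-2, 2, 0], [0, 0, 1]].
Solving (T + 4I)v = 0 gives the eigenspace spanned by (-1, -1, 0).
With v_1 = -1, v = (-1, -1, 0), so v_3 = 0.

0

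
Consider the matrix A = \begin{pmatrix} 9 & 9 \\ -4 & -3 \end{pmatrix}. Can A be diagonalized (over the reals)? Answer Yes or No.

No

Characteristic polynomial: p(s) = s^2 - 6s + 9 = (s - 3)^2.
s = 3 has algebraic multiplicity 2; rank(A − 3I) = 1, so geometric multiplicity = 1.
Geometric multiplicity < algebraic multiplicity, so A is not diagonalizable.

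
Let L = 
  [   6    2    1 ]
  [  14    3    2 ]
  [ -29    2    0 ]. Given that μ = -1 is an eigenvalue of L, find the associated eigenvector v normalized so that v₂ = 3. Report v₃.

-6

L + 1I = [[7, 2, 1], [14, 4, 2], [-29, 2, 1]].
Solving (L + 1I)v = 0 gives the eigenspace spanned by (0, 3, -6).
With v₂ = 3, v = (0, 3, -6), so v₃ = -6.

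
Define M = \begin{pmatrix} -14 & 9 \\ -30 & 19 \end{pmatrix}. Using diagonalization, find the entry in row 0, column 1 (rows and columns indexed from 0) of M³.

Characteristic polynomial: λ^2 - 5λ + 4 = (λ - 4)(λ - 1), so the eigenvalues are 1, 4.
λ=1: eigenvector (3, 5).
λ=4: eigenvector (1, 2).
P = [[3, 1], [5, 2]], D = diag(1, 4), P⁻¹ = [[2, -1], [-5, 3]].
M³ = P·diag(1, 64)·P⁻¹ = [[-314, 189], [-630, 379]].
The requested entry is 189.

189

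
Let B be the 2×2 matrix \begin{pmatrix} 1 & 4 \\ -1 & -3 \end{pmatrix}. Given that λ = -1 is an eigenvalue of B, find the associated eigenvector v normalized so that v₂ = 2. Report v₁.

-4

B + 1I = [[2, 4], [-1, -2]].
Solving (B + 1I)v = 0 gives the eigenspace spanned by (-4, 2).
With v₂ = 2, v = (-4, 2), so v₁ = -4.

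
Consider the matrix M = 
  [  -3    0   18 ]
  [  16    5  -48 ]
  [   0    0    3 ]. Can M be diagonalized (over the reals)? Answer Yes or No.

Characteristic polynomial: p(λ) = λ^3 - 5λ^2 - 9λ + 45 = (λ - 5)(λ - 3)(λ + 3).
All 3 eigenvalues are distinct, so M is diagonalizable.

Yes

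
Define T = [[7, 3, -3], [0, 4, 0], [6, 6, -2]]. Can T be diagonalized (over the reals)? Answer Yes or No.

Yes

Characteristic polynomial: p(r) = r^3 - 9r^2 + 24r - 16 = (r - 4)^2(r - 1).
r = 4 has algebraic multiplicity 2; rank(T − 4I) = 1, so geometric multiplicity = 2.
Every eigenvalue has geometric = algebraic multiplicity, so T is diagonalizable.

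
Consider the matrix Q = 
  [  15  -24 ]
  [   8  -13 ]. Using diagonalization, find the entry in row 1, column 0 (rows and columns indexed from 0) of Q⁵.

488

Characteristic polynomial: r^2 - 2r - 3 = (r - 3)(r + 1), so the eigenvalues are -1, 3.
r=-1: eigenvector (-3, -2).
r=3: eigenvector (2, 1).
P = [[-3, 2], [-2, 1]], D = diag(-1, 3), P⁻¹ = [[1, -2], [2, -3]].
Q⁵ = P·diag(-1, 243)·P⁻¹ = [[975, -1464], [488, -733]].
The requested entry is 488.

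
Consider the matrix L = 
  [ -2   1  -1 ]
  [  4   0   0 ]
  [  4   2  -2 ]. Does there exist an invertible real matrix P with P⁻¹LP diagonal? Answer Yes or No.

No

Characteristic polynomial: p(λ) = λ^3 + 4λ^2 + 4λ = λ(λ + 2)^2.
λ = -2 has algebraic multiplicity 2; rank(L + 2I) = 2, so geometric multiplicity = 1.
Geometric multiplicity < algebraic multiplicity, so L is not diagonalizable.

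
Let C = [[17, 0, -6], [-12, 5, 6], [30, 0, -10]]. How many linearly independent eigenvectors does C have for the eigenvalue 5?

2

C − 5I = [[12, 0, -6], [-12, 0, 6], [30, 0, -15]].
This matrix has rank 1, so its null space has dimension 3 − 1 = 2.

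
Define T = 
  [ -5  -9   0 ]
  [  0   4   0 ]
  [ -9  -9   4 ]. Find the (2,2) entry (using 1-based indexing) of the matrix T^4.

Characteristic polynomial: μ^3 - 3μ^2 - 24μ + 80 = (μ - 4)^2(μ + 5), so the eigenvalues are -5, 4, 4.
μ=4: eigenvector (0, 0, -1).
μ=4: eigenvector (-1, 1, -1).
μ=-5: eigenvector (1, 0, 1).
P = [[0, -1, 1], [0, 1, 0], [-1, -1, 1]], D = diag(4, 4, -5), P⁻¹ = [[1, 0, -1], [0, 1, 0], [1, 1, 0]].
T⁴ = P·diag(256, 256, 625)·P⁻¹ = [[625, 369, 0], [0, 256, 0], [369, 369, 256]].
The requested entry is 256.

256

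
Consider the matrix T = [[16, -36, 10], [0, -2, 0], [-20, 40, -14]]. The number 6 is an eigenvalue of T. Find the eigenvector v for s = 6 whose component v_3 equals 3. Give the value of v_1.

T − 6I = [[10, -36, 10], [0, -8, 0], [-20, 40, -20]].
Solving (T − 6I)v = 0 gives the eigenspace spanned by (-3, 0, 3).
With v_3 = 3, v = (-3, 0, 3), so v_1 = -3.

-3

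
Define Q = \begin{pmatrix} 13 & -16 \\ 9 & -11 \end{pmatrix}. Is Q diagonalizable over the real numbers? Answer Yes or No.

No

Characteristic polynomial: p(r) = r^2 - 2r + 1 = (r - 1)^2.
r = 1 has algebraic multiplicity 2; rank(Q − 1I) = 1, so geometric multiplicity = 1.
Geometric multiplicity < algebraic multiplicity, so Q is not diagonalizable.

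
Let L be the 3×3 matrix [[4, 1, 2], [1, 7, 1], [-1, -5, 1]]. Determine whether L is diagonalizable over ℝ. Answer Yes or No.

No

Characteristic polynomial: p(λ) = λ^3 - 12λ^2 + 45λ - 50 = (λ - 5)^2(λ - 2).
λ = 5 has algebraic multiplicity 2; rank(L − 5I) = 2, so geometric multiplicity = 1.
Geometric multiplicity < algebraic multiplicity, so L is not diagonalizable.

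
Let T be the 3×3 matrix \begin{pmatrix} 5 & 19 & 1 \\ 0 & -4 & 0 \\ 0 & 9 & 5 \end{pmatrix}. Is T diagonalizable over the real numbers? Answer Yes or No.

Characteristic polynomial: p(μ) = μ^3 - 6μ^2 - 15μ + 100 = (μ - 5)^2(μ + 4).
μ = 5 has algebraic multiplicity 2; rank(T − 5I) = 2, so geometric multiplicity = 1.
Geometric multiplicity < algebraic multiplicity, so T is not diagonalizable.

No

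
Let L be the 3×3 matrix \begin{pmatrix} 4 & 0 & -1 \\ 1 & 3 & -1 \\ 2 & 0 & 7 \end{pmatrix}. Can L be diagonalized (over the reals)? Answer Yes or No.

Characteristic polynomial: p(λ) = λ^3 - 14λ^2 + 63λ - 90 = (λ - 6)(λ - 5)(λ - 3).
All 3 eigenvalues are distinct, so L is diagonalizable.

Yes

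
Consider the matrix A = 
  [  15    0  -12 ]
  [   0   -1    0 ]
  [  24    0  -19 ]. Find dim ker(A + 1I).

2

A + 1I = [[16, 0, -12], [0, 0, 0], [24, 0, -18]].
This matrix has rank 1, so its null space has dimension 3 − 1 = 2.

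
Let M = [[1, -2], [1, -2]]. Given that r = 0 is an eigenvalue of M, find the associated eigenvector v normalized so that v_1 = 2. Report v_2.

1

M = [[1, -2], [1, -2]].
Solving (M)v = 0 gives the eigenspace spanned by (2, 1).
With v_1 = 2, v = (2, 1), so v_2 = 1.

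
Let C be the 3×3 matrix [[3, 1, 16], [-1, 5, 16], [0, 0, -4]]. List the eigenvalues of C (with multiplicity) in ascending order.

-4, 4, 4

Characteristic polynomial: p(λ) = λ^3 - 4λ^2 - 16λ + 64 = (λ - 4)^2(λ + 4).
Roots (with multiplicity): -4, 4, 4.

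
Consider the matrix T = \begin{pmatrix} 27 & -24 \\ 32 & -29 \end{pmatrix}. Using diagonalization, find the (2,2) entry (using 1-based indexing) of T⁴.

Characteristic polynomial: μ^2 + 2μ - 15 = (μ - 3)(μ + 5), so the eigenvalues are -5, 3.
μ=-5: eigenvector (-3, -4).
μ=3: eigenvector (1, 1).
P = [[-3, 1], [-4, 1]], D = diag(-5, 3), P⁻¹ = [[1, -1], [4, -3]].
T⁴ = P·diag(625, 81)·P⁻¹ = [[-1551, 1632], [-2176, 2257]].
The requested entry is 2257.

2257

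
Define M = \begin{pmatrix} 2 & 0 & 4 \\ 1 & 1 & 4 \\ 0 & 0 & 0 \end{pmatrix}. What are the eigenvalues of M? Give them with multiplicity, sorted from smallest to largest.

0, 1, 2

Characteristic polynomial: p(s) = s^3 - 3s^2 + 2s = s(s - 2)(s - 1).
Roots (with multiplicity): 0, 1, 2.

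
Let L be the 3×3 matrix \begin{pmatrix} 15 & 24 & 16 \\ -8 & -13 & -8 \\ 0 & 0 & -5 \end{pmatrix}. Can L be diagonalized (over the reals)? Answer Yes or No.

Yes

Characteristic polynomial: p(t) = t^3 + 3t^2 - 13t - 15 = (t - 3)(t + 1)(t + 5).
All 3 eigenvalues are distinct, so L is diagonalizable.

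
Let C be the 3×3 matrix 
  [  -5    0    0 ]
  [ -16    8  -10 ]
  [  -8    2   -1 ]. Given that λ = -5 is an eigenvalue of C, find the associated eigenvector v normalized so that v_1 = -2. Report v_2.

-4

C + 5I = [[0, 0, 0], [-16, 13, -10], [-8, 2, 4]].
Solving (C + 5I)v = 0 gives the eigenspace spanned by (-2, -4, -2).
With v_1 = -2, v = (-2, -4, -2), so v_2 = -4.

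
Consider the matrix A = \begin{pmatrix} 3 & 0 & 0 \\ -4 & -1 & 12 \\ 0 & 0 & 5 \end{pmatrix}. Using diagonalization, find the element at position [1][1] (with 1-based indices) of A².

9

Characteristic polynomial: s^3 - 7s^2 + 7s + 15 = (s - 5)(s - 3)(s + 1), so the eigenvalues are -1, 3, 5.
s=3: eigenvector (1, -1, 0).
s=-1: eigenvector (0, 1, 0).
s=5: eigenvector (0, 2, 1).
P = [[1, 0, 0], [-1, 1, 2], [0, 0, 1]], D = diag(3, -1, 5), P⁻¹ = [[1, 0, 0], [1, 1, -2], [0, 0, 1]].
A² = P·diag(9, 1, 25)·P⁻¹ = [[9, 0, 0], [-8, 1, 48], [0, 0, 25]].
The requested entry is 9.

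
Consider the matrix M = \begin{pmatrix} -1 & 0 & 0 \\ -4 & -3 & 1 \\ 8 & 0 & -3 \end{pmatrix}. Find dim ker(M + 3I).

M + 3I = [[2, 0, 0], [-4, 0, 1], [8, 0, 0]].
This matrix has rank 2, so its null space has dimension 3 − 2 = 1.

1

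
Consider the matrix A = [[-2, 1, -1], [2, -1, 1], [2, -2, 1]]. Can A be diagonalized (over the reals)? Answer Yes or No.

No

Characteristic polynomial: p(λ) = λ^3 + 2λ^2 + λ = λ(λ + 1)^2.
λ = -1 has algebraic multiplicity 2; rank(A + 1I) = 2, so geometric multiplicity = 1.
Geometric multiplicity < algebraic multiplicity, so A is not diagonalizable.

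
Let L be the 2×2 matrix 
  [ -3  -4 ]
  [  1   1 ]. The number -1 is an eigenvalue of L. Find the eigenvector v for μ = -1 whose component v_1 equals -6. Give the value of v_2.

3

L + 1I = [[-2, -4], [1, 2]].
Solving (L + 1I)v = 0 gives the eigenspace spanned by (-6, 3).
With v_1 = -6, v = (-6, 3), so v_2 = 3.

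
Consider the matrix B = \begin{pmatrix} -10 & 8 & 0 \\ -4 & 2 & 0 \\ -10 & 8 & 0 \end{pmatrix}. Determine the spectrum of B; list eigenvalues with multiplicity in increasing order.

-6, -2, 0

Characteristic polynomial: p(r) = r^3 + 8r^2 + 12r = r(r + 2)(r + 6).
Roots (with multiplicity): -6, -2, 0.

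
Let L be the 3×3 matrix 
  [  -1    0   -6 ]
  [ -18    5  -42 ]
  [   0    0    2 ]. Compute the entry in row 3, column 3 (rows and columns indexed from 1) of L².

4

Characteristic polynomial: λ^3 - 6λ^2 + 3λ + 10 = (λ - 5)(λ - 2)(λ + 1), so the eigenvalues are -1, 2, 5.
λ=-1: eigenvector (1, 3, 0).
λ=5: eigenvector (0, 1, 0).
λ=2: eigenvector (-2, 2, 1).
P = [[1, 0, -2], [3, 1, 2], [0, 0, 1]], D = diag(-1, 5, 2), P⁻¹ = [[1, 0, 2], [-3, 1, -8], [0, 0, 1]].
L² = P·diag(1, 25, 4)·P⁻¹ = [[1, 0, -6], [-72, 25, -186], [0, 0, 4]].
The requested entry is 4.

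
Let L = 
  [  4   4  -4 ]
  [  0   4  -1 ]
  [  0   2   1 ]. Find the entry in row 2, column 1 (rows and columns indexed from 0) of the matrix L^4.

Characteristic polynomial: λ^3 - 9λ^2 + 26λ - 24 = (λ - 4)(λ - 3)(λ - 2), so the eigenvalues are 2, 3, 4.
λ=4: eigenvector (1, 0, 0).
λ=3: eigenvector (0, 1, 1).
λ=2: eigenvector (2, 1, 2).
P = [[1, 0, 2], [0, 1, 1], [0, 1, 2]], D = diag(4, 3, 2), P⁻¹ = [[1, 2, -2], [0, 2, -1], [0, -1, 1]].
L⁴ = P·diag(256, 81, 16)·P⁻¹ = [[256, 480, -480], [0, 146, -65], [0, 130, -49]].
The requested entry is 130.

130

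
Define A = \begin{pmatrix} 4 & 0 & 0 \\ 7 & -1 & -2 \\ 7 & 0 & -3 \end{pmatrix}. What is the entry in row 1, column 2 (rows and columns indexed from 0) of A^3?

Characteristic polynomial: λ^3 - 13λ - 12 = (λ - 4)(λ + 1)(λ + 3), so the eigenvalues are -3, -1, 4.
λ=-3: eigenvector (0, -1, -1).
λ=4: eigenvector (1, 1, 1).
λ=-1: eigenvector (0, 1, 0).
P = [[0, 1, 0], [-1, 1, 1], [-1, 1, 0]], D = diag(-3, 4, -1), P⁻¹ = [[1, 0, -1], [1, 0, 0], [0, 1, -1]].
A³ = P·diag(-27, 64, -1)·P⁻¹ = [[64, 0, 0], [91, -1, -26], [91, 0, -27]].
The requested entry is -26.

-26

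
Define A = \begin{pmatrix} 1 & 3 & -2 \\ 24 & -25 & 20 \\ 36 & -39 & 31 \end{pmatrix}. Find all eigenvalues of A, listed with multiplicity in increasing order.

Characteristic polynomial: p(r) = r^3 - 7r^2 + 11r - 5 = (r - 5)(r - 1)^2.
Roots (with multiplicity): 1, 1, 5.

1, 1, 5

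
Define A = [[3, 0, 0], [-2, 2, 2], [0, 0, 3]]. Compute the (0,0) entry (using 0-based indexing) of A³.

Characteristic polynomial: μ^3 - 8μ^2 + 21μ - 18 = (μ - 3)^2(μ - 2), so the eigenvalues are 2, 3, 3.
μ=3: eigenvector (0, 2, 1).
μ=2: eigenvector (0, 1, 0).
μ=3: eigenvector (1, 0, 1).
P = [[0, 0, 1], [2, 1, 0], [1, 0, 1]], D = diag(3, 2, 3), P⁻¹ = [[-1, 0, 1], [2, 1, -2], [1, 0, 0]].
A³ = P·diag(27, 8, 27)·P⁻¹ = [[27, 0, 0], [-38, 8, 38], [0, 0, 27]].
The requested entry is 27.

27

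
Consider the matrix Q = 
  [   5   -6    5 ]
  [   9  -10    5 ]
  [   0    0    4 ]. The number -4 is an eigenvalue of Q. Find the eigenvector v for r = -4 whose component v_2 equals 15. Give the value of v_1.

Q + 4I = [[9, -6, 5], [9, -6, 5], [0, 0, 8]].
Solving (Q + 4I)v = 0 gives the eigenspace spanned by (10, 15, 0).
With v_2 = 15, v = (10, 15, 0), so v_1 = 10.

10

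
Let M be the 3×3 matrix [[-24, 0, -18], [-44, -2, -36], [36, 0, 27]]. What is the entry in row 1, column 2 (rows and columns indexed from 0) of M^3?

Characteristic polynomial: μ^3 - μ^2 - 6μ = μ(μ - 3)(μ + 2), so the eigenvalues are -2, 0, 3.
μ=0: eigenvector (3, 6, -4).
μ=-2: eigenvector (0, 1, 0).
μ=3: eigenvector (-2, -4, 3).
P = [[3, 0, -2], [6, 1, -4], [-4, 0, 3]], D = diag(0, -2, 3), P⁻¹ = [[3, 0, 2], [-2, 1, 0], [4, 0, 3]].
M³ = P·diag(0, -8, 27)·P⁻¹ = [[-216, 0, -162], [-416, -8, -324], [324, 0, 243]].
The requested entry is -324.

-324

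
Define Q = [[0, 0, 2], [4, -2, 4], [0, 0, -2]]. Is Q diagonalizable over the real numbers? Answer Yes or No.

Yes

Characteristic polynomial: p(t) = t^3 + 4t^2 + 4t = t(t + 2)^2.
t = -2 has algebraic multiplicity 2; rank(Q + 2I) = 1, so geometric multiplicity = 2.
Every eigenvalue has geometric = algebraic multiplicity, so Q is diagonalizable.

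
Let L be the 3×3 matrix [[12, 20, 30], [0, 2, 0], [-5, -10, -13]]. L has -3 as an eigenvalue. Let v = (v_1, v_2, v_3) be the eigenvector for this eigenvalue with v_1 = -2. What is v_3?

1

L + 3I = [[15, 20, 30], [0, 5, 0], [-5, -10, -10]].
Solving (L + 3I)v = 0 gives the eigenspace spanned by (-2, 0, 1).
With v_1 = -2, v = (-2, 0, 1), so v_3 = 1.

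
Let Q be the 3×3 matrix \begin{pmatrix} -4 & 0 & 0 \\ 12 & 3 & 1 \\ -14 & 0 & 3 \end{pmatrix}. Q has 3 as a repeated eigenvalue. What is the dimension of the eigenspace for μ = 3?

Q − 3I = [[-7, 0, 0], [12, 0, 1], [-14, 0, 0]].
This matrix has rank 2, so its null space has dimension 3 − 2 = 1.

1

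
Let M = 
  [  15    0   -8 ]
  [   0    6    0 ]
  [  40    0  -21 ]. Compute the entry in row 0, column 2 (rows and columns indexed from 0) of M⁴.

1248

Characteristic polynomial: t^3 - 31t - 30 = (t - 6)(t + 1)(t + 5), so the eigenvalues are -5, -1, 6.
t=-1: eigenvector (1, 0, 2).
t=6: eigenvector (0, 1, 0).
t=-5: eigenvector (2, 0, 5).
P = [[1, 0, 2], [0, 1, 0], [2, 0, 5]], D = diag(-1, 6, -5), P⁻¹ = [[5, 0, -2], [0, 1, 0], [-2, 0, 1]].
M⁴ = P·diag(1, 1296, 625)·P⁻¹ = [[-2495, 0, 1248], [0, 1296, 0], [-6240, 0, 3121]].
The requested entry is 1248.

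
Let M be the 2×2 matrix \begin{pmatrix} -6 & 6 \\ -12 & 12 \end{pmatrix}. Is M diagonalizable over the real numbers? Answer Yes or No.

Yes

Characteristic polynomial: p(r) = r^2 - 6r = r(r - 6).
All 2 eigenvalues are distinct, so M is diagonalizable.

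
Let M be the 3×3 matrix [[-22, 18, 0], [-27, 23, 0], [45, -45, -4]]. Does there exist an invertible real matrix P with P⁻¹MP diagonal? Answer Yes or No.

Yes

Characteristic polynomial: p(μ) = μ^3 + 3μ^2 - 24μ - 80 = (μ - 5)(μ + 4)^2.
μ = -4 has algebraic multiplicity 2; rank(M + 4I) = 1, so geometric multiplicity = 2.
Every eigenvalue has geometric = algebraic multiplicity, so M is diagonalizable.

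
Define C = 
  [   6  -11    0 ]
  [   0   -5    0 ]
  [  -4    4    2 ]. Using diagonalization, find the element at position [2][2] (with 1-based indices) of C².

Characteristic polynomial: s^3 - 3s^2 - 28s + 60 = (s - 6)(s - 2)(s + 5), so the eigenvalues are -5, 2, 6.
s=6: eigenvector (1, 0, -1).
s=-5: eigenvector (1, 1, 0).
s=2: eigenvector (0, 0, 1).
P = [[1, 1, 0], [0, 1, 0], [-1, 0, 1]], D = diag(6, -5, 2), P⁻¹ = [[1, -1, 0], [0, 1, 0], [1, -1, 1]].
C² = P·diag(36, 25, 4)·P⁻¹ = [[36, -11, 0], [0, 25, 0], [-32, 32, 4]].
The requested entry is 25.

25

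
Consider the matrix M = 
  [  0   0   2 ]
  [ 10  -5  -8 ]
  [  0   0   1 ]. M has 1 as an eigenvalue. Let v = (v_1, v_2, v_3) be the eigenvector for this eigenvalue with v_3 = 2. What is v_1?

M − 1I = [[-1, 0, 2], [10, -6, -8], [0, 0, 0]].
Solving (M − 1I)v = 0 gives the eigenspace spanned by (4, 4, 2).
With v_3 = 2, v = (4, 4, 2), so v_1 = 4.

4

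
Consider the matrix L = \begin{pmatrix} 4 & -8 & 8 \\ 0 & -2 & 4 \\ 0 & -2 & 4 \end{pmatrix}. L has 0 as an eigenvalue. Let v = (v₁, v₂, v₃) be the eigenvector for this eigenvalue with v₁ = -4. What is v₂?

-4

L = [[4, -8, 8], [0, -2, 4], [0, -2, 4]].
Solving (L)v = 0 gives the eigenspace spanned by (-4, -4, -2).
With v₁ = -4, v = (-4, -4, -2), so v₂ = -4.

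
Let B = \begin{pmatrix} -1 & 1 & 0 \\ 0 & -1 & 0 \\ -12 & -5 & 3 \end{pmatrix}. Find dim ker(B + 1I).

1

B + 1I = [[0, 1, 0], [0, 0, 0], [-12, -5, 4]].
This matrix has rank 2, so its null space has dimension 3 − 2 = 1.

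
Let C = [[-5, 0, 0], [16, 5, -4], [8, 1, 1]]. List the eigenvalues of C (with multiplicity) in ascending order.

-5, 3, 3

Characteristic polynomial: p(μ) = μ^3 - μ^2 - 21μ + 45 = (μ - 3)^2(μ + 5).
Roots (with multiplicity): -5, 3, 3.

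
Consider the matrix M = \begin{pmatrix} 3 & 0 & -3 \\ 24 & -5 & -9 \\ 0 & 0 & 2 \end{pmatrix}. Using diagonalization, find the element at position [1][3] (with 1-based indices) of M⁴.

-195

Characteristic polynomial: s^3 - 19s + 30 = (s - 3)(s - 2)(s + 5), so the eigenvalues are -5, 2, 3.
s=3: eigenvector (1, 3, 0).
s=-5: eigenvector (0, 1, 0).
s=2: eigenvector (3, 9, 1).
P = [[1, 0, 3], [3, 1, 9], [0, 0, 1]], D = diag(3, -5, 2), P⁻¹ = [[1, 0, -3], [-3, 1, 0], [0, 0, 1]].
M⁴ = P·diag(81, 625, 16)·P⁻¹ = [[81, 0, -195], [-1632, 625, -585], [0, 0, 16]].
The requested entry is -195.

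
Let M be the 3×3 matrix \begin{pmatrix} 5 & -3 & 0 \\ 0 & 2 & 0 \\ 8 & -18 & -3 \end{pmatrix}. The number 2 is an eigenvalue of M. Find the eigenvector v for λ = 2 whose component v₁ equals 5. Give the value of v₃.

M − 2I = [[3, -3, 0], [0, 0, 0], [8, -18, -5]].
Solving (M − 2I)v = 0 gives the eigenspace spanned by (5, 5, -10).
With v₁ = 5, v = (5, 5, -10), so v₃ = -10.

-10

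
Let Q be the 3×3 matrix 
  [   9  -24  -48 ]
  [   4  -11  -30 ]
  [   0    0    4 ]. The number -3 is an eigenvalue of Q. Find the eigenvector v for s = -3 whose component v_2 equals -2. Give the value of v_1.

Q + 3I = [[12, -24, -48], [4, -8, -30], [0, 0, 7]].
Solving (Q + 3I)v = 0 gives the eigenspace spanned by (-4, -2, 0).
With v_2 = -2, v = (-4, -2, 0), so v_1 = -4.

-4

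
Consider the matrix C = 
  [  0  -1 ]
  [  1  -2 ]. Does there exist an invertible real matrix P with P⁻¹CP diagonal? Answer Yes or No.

No

Characteristic polynomial: p(μ) = μ^2 + 2μ + 1 = (μ + 1)^2.
μ = -1 has algebraic multiplicity 2; rank(C + 1I) = 1, so geometric multiplicity = 1.
Geometric multiplicity < algebraic multiplicity, so C is not diagonalizable.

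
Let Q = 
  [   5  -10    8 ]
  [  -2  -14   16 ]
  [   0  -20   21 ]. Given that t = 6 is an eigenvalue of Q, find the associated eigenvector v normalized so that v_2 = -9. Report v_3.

-12

Q − 6I = [[-1, -10, 8], [-2, -20, 16], [0, -20, 15]].
Solving (Q − 6I)v = 0 gives the eigenspace spanned by (-6, -9, -12).
With v_2 = -9, v = (-6, -9, -12), so v_3 = -12.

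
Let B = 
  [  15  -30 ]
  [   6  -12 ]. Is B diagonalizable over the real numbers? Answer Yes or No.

Characteristic polynomial: p(s) = s^2 - 3s = s(s - 3).
All 2 eigenvalues are distinct, so B is diagonalizable.

Yes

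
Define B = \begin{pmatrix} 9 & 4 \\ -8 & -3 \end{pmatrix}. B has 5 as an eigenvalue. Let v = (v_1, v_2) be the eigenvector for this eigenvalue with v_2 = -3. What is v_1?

3

B − 5I = [[4, 4], [-8, -8]].
Solving (B − 5I)v = 0 gives the eigenspace spanned by (3, -3).
With v_2 = -3, v = (3, -3), so v_1 = 3.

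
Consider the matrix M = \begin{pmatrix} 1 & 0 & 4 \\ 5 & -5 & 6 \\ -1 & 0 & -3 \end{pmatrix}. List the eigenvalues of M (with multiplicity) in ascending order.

Characteristic polynomial: p(t) = t^3 + 7t^2 + 11t + 5 = (t + 1)^2(t + 5).
Roots (with multiplicity): -5, -1, -1.

-5, -1, -1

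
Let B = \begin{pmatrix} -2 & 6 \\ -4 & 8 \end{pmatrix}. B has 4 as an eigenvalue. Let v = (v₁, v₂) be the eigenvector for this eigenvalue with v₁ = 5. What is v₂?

5

B − 4I = [[-6, 6], [-4, 4]].
Solving (B − 4I)v = 0 gives the eigenspace spanned by (5, 5).
With v₁ = 5, v = (5, 5), so v₂ = 5.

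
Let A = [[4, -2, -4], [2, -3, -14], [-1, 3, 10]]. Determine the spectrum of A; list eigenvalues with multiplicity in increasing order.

3, 4, 4

Characteristic polynomial: p(λ) = λ^3 - 11λ^2 + 40λ - 48 = (λ - 4)^2(λ - 3).
Roots (with multiplicity): 3, 4, 4.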